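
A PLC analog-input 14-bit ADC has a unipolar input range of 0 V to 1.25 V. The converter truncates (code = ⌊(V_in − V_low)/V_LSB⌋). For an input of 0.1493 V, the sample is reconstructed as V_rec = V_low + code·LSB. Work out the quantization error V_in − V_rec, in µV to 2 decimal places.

LSB = 1.25/2^14 = 76.29 µV.
(0.1493 − 0)/7.62939e-05 = 1956.9050; ⌊·⌋ gives code 1956.
Code 1956 maps back to 0 + 1956×7.62939e-05 V = 0.14923096 V.
Difference: 6.9043e-05 V → 69.04 µV.

69.04 µV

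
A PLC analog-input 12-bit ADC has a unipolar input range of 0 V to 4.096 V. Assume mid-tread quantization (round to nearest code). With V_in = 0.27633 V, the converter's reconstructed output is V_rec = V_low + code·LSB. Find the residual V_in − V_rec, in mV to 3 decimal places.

Step size: 4.096 V ÷ 2^12 = 1.000 mV.
Scaled input = 276.3300 LSBs, so code = 276.
Reconstructed: 0.276 V.
Difference: 0.00033 V → 0.330 mV.

0.330 mV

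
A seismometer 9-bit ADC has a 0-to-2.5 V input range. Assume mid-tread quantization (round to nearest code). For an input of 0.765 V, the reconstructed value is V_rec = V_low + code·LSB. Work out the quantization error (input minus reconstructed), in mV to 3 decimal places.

-1.602 mV

Step size: 2.5 V ÷ 2^9 = 4.883 mV.
(V_in − V_low)/LSB = (0.765 − 0)/0.00488281 = 156.6720 → code 157 (round).
V_rec = 0 + 157·0.00488281 = 0.76660156 V.
Difference: -0.00160156 V → -1.602 mV.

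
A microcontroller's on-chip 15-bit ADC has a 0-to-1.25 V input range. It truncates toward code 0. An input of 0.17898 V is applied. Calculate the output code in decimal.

With 32768 levels over 1.25 V, one step is 38.15 µV.
(0.17898 − 0) / 3.8147e-05 = 4691.853 LSBs.
So the output code is 4691.

code 4691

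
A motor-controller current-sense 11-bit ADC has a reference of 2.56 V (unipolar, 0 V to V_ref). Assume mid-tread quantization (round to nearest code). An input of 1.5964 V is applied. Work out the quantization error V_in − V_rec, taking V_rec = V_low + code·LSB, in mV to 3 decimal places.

LSB = 2.56/2^11 = 1.250 mV.
(1.5964 − 0)/0.00125 = 1277.1200; round gives code 1277.
V_rec = 0 + 1277·0.00125 = 1.59625 V.
Error = 1.5964 − 1.59625 = 0.00015 V = 0.150 mV.

0.150 mV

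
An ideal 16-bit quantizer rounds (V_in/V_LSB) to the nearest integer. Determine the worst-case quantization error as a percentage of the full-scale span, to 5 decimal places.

Rounding → worst-case error = ½ LSB = V_FS/2^17, so 100/131072 = 0.000762939 % of full scale.

0.00076 %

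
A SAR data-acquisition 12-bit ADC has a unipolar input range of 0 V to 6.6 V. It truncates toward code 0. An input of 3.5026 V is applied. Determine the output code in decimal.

code 2173

LSB = 6.6 V / 4096 = 1.611 mV.
(V_in − V_low)/LSB = (3.5026 − 0) / 0.00161133 = 2173.735.
So the output code is 2173.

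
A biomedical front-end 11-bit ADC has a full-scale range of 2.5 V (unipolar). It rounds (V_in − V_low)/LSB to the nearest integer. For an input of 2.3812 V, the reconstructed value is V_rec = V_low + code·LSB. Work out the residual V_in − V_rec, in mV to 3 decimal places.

-0.392 mV

Step size: 2.5 V ÷ 2^11 = 1.221 mV.
(2.3812 − 0)/0.0012207 = 1950.6790; round gives code 1951.
Reconstructed: 2.3815918 V.
V_in − V_rec = -0.000391797 V = -0.392 mV.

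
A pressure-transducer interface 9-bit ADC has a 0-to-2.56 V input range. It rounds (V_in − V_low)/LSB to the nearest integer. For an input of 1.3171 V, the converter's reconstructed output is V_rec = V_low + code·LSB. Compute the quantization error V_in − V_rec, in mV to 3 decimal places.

2.100 mV

One LSB is 2.56 V / 512 = 5.000 mV.
(1.3171 − 0)/0.005 = 263.4200; round gives code 263.
Reconstructed: 1.315 V.
Error = 1.3171 − 1.315 = 0.0021 V = 2.100 mV.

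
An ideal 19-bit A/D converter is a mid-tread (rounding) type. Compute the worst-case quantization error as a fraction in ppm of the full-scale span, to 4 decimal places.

Rounding → worst-case error = ½ LSB = V_FS/2^20, so 1e+06/1048576 = 0.953674 ppm of full scale.

0.9537 ppm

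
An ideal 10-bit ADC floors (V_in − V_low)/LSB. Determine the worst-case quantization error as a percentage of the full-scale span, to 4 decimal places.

0.0977 %

Truncating → worst-case error = 1 LSB = V_FS/2^10, so 100/1024 = 0.0976562 % of full scale.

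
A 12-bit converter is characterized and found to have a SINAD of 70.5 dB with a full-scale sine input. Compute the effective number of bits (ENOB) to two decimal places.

ENOB = (SINAD − 1.76) / 6.02 = (70.5 − 1.76)/6.02 = 11.419.

11.42 bits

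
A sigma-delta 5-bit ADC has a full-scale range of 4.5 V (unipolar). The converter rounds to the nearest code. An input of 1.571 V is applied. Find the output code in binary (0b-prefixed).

LSB = 4.5 V / 32 = 140.625 mV.
Input sits at 11.172 steps above V_low.
round(11.172) = 11.
In binary (0b-prefixed): 0b1011.

code 0b1011 (decimal 11)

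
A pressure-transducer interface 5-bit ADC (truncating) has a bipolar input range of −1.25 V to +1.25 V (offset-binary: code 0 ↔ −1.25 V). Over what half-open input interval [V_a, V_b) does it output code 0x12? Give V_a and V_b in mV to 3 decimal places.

LSB = 2.5/2^5 = 78.125 mV.
Code 0x12 = 18 decimal.
V_a = V_low + 18·LSB = 0.15625 V; V_b = V_low + 19·LSB = 0.234375 V.

[156.250 mV, 234.375 mV)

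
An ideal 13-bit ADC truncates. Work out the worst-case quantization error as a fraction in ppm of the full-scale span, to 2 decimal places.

Truncating → worst-case error = 1 LSB = V_FS/2^13, so 1e+06/8192 = 122.07 ppm of full scale.

122.07 ppm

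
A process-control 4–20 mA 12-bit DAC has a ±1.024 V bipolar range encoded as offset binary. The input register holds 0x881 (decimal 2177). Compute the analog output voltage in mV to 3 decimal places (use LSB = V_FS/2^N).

LSB = 2.048 V / 2^12 = 0.500 mV.
Code 0x881 = 2177 decimal.
V_out = (−1.024) + 2177 × 0.0005 V = 0.0645 V.
= 64.500 mV.

64.500 mV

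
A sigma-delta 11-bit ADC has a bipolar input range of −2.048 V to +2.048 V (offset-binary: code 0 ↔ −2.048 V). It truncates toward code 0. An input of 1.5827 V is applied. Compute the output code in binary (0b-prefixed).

Full-scale span = 4.096 V; LSB = 4.096/2^11 = 2.000 mV.
(1.5827 − (−2.048)) / 0.002 = 1815.350 LSBs.
Floor → code 1815.
In binary (0b-prefixed): 0b11100010111.

code 0b11100010111 (decimal 1815)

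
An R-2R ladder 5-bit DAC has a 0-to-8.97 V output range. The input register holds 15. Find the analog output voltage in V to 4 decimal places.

LSB = 8.97 V / 2^5 = 280.312 mV.
V_out = 0 + 15 × 0.280313 V = 4.20469 V.

4.2047 V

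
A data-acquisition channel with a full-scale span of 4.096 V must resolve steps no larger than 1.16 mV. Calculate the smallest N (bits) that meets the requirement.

Number of steps required ≥ 4.096 V / 1.16 mV = 3531.03.
Need 2^N ≥ 3531.03; 2^11 = 2048, 2^12 = 4096.
Minimum N = 12.

12 bits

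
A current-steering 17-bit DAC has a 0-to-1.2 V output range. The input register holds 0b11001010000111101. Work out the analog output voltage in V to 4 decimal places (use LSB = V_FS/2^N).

0.9474 V

LSB = 1.2 V / 2^17 = 9.16 µV.
Code 0b11001010000111101 = 103485 decimal.
V_out = 0 + 103485 × 9.15527e-06 V = 0.947433 V.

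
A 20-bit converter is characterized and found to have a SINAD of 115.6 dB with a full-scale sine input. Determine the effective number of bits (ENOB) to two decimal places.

18.91 bits

ENOB = (SINAD − 1.76) / 6.02 = (115.6 − 1.76)/6.02 = 18.910.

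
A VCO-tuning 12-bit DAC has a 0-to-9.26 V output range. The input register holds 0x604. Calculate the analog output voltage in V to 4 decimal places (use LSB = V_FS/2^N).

3.4815 V

LSB = 9.26 V / 2^12 = 2.261 mV.
Code 0x604 = 1540 decimal.
V_out = 0 + 1540 × 0.00226074 V = 3.48154 V.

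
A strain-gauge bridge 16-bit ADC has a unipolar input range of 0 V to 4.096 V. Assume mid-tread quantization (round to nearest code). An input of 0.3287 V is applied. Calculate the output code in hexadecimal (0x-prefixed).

code 0x148B (decimal 5259)

LSB = 4.096 V / 65536 = 62.50 µV.
(V_in − V_low)/LSB = (0.3287 − 0) / 6.25e-05 = 5259.200.
round(5259.200) = 5259.
In hexadecimal (0x-prefixed): 0x148B.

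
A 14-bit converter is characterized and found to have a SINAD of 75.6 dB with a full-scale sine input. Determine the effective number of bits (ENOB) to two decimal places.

ENOB = (SINAD − 1.76) / 6.02 = (75.6 − 1.76)/6.02 = 12.266.

12.27 bits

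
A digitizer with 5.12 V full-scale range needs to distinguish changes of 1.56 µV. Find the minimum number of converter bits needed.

Number of steps required ≥ 5.12 V / 1.56 µV = 3282051.28.
Need 2^N ≥ 3282051.28; 2^21 = 2097152, 2^22 = 4194304.
Minimum N = 22.

22 bits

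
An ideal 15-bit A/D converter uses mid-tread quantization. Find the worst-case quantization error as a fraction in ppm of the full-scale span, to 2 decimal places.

15.26 ppm

Rounding → worst-case error = ½ LSB = V_FS/2^16, so 1e+06/65536 = 15.2588 ppm of full scale.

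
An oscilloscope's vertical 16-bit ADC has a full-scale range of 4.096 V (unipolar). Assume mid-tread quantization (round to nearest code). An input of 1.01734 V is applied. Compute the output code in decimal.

code 16277

Full-scale span = 4.096 V; LSB = 4.096/2^16 = 62.50 µV.
(1.01734 − 0) / 6.25e-05 = 16277.440 LSBs.
So the output code is 16277.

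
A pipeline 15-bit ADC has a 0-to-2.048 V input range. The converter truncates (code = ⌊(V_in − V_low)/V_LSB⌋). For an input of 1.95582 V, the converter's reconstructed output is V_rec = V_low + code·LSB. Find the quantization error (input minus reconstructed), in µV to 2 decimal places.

Step size: 2.048 V ÷ 2^15 = 62.50 µV.
(V_in − V_low)/LSB = (1.95582 − 0)/6.25e-05 = 31293.1200 → code 31293 (floor).
V_rec = 0 + 31293·6.25e-05 = 1.9558125 V.
V_in − V_rec = 7.5e-06 V = 7.50 µV.

7.50 µV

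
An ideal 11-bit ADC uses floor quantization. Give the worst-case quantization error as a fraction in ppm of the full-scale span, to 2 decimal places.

488.28 ppm

Truncating → worst-case error = 1 LSB = V_FS/2^11, so 1e+06/2048 = 488.281 ppm of full scale.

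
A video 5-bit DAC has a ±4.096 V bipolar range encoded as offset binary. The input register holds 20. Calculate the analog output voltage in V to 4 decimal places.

1.0240 V

LSB = 8.192 V / 2^5 = 256.000 mV.
V_out = (−4.096) + 20 × 0.256 V = 1.024 V.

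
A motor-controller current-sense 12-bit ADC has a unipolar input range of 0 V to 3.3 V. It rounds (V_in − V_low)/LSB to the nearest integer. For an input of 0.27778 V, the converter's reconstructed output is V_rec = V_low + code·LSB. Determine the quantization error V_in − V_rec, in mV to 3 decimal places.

-0.174 mV

LSB = 3.3/2^12 = 0.806 mV.
(0.27778 − 0)/0.000805664 = 344.7839; round gives code 345.
V_rec = 0 + 345·0.000805664 = 0.2779541 V.
V_in − V_rec = -0.000174102 V = -0.174 mV.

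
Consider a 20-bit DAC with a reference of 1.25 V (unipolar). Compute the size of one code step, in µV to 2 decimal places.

1.19 µV

Full-scale span = 1.25 V.
LSB = 1.25 / 2^20 = 1.25 / 1048576 = 1.19209e-06 V = 1.19 µV.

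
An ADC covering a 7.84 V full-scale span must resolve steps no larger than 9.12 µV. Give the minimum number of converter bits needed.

Number of steps required ≥ 7.84 V / 9.12 µV = 859649.12.
Need 2^N ≥ 859649.12; 2^19 = 524288, 2^20 = 1048576.
Minimum N = 20.

20 bits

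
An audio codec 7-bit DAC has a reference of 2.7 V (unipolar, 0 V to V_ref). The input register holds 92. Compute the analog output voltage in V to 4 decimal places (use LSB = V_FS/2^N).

1.9406 V

LSB = 2.7 V / 2^7 = 21.094 mV.
V_out = 0 + 92 × 0.0210938 V = 1.94063 V.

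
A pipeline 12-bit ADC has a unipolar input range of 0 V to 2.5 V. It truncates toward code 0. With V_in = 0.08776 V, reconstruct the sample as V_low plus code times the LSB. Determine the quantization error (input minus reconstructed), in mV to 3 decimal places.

LSB = 2.5/2^12 = 0.610 mV.
(0.08776 − 0)/0.000610352 = 143.7860; ⌊·⌋ gives code 143.
Code 143 maps back to 0 + 143×0.000610352 V = 0.087280273 V.
V_in − V_rec = 0.000479727 V = 0.480 mV.

0.480 mV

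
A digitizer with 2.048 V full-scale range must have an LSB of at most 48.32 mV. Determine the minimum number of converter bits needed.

6 bits

Number of steps required ≥ 2.048 V / 48.32 mV = 42.38.
Need 2^N ≥ 42.38; 2^5 = 32, 2^6 = 64.
Minimum N = 6.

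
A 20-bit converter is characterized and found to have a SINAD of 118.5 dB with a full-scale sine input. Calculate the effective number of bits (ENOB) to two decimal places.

19.39 bits

ENOB = (SINAD − 1.76) / 6.02 = (118.5 − 1.76)/6.02 = 19.392.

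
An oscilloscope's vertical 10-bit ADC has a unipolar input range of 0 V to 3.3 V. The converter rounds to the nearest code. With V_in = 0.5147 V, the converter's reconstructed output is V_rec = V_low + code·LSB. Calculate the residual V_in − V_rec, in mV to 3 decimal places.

-0.925 mV

One LSB is 3.3 V / 1024 = 3.223 mV.
(0.5147 − 0)/0.00322266 = 159.7130; round gives code 160.
Reconstructed: 0.515625 V.
V_in − V_rec = -0.000925 V = -0.925 mV.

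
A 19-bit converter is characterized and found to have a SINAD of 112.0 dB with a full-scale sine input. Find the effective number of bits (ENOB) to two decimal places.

ENOB = (SINAD − 1.76) / 6.02 = (112.0 − 1.76)/6.02 = 18.312.

18.31 bits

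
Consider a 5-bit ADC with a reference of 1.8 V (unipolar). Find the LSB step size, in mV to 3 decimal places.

Full-scale span = 1.8 V.
LSB = 1.8 / 2^5 = 1.8 / 32 = 0.05625 V = 56.250 mV.

56.250 mV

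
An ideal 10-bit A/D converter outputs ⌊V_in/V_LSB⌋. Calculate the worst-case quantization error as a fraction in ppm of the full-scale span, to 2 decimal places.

Truncating → worst-case error = 1 LSB = V_FS/2^10, so 1e+06/1024 = 976.562 ppm of full scale.

976.56 ppm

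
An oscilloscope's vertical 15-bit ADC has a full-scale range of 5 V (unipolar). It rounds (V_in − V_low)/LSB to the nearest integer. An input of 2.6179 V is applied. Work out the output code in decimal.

LSB = 5 V / 32768 = 152.59 µV.
Input sits at 17156.669 steps above V_low.
Round → code 17157.

code 17157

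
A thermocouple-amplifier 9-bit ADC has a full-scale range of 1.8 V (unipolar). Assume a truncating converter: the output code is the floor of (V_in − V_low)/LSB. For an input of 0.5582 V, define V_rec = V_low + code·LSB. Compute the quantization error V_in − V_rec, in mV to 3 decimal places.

2.731 mV

Step size: 1.8 V ÷ 2^9 = 3.516 mV.
Scaled input = 158.7769 LSBs, so code = 158.
V_rec = 0 + 158·0.00351563 = 0.55546875 V.
V_in − V_rec = 0.00273125 V = 2.731 mV.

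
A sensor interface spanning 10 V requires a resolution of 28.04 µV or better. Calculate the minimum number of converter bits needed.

19 bits

Number of steps required ≥ 10 V / 28.04 µV = 356633.38.
Need 2^N ≥ 356633.38; 2^18 = 262144, 2^19 = 524288.
Minimum N = 19.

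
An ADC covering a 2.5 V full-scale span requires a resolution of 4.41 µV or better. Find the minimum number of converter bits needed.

Number of steps required ≥ 2.5 V / 4.41 µV = 566893.42.
Need 2^N ≥ 566893.42; 2^19 = 524288, 2^20 = 1048576.
Minimum N = 20.

20 bits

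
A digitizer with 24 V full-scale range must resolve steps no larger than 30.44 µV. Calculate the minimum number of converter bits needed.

20 bits

Number of steps required ≥ 24 V / 30.44 µV = 788436.27.
Need 2^N ≥ 788436.27; 2^19 = 524288, 2^20 = 1048576.
Minimum N = 20.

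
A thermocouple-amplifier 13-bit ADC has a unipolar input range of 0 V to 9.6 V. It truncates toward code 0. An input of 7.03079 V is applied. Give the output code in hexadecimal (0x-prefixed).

With 8192 levels over 9.6 V, one step is 1.172 mV.
(V_in − V_low)/LSB = (7.03079 − 0) / 0.00117187 = 5999.607.
⌊·⌋(5999.607) = 5999.
In hexadecimal (0x-prefixed): 0x176F.

code 0x176F (decimal 5999)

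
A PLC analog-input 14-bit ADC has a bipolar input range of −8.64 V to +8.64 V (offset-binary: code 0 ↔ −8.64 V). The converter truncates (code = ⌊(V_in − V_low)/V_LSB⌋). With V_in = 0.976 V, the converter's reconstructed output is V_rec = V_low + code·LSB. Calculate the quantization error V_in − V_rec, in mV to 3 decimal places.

One LSB is 17.28 V / 16384 = 1.055 mV.
(V_in − V_low)/LSB = (0.976 − (−8.64))/0.00105469 = 9117.3926 → code 9117 (floor).
V_rec = (−8.64) + 9117·0.00105469 = 0.97558594 V.
V_in − V_rec = 0.000414062 V = 0.414 mV.

0.414 mV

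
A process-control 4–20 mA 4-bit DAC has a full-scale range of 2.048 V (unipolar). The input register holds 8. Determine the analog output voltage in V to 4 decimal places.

LSB = 2.048 V / 2^4 = 128.000 mV.
V_out = 0 + 8 × 0.128 V = 1.024 V.

1.0240 V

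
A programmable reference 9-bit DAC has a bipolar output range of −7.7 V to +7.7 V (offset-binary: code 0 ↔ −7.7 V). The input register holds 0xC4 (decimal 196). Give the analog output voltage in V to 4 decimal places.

LSB = 15.4 V / 2^9 = 30.078 mV.
Code 0xC4 = 196 decimal.
V_out = (−7.7) + 196 × 0.0300781 V = -1.80469 V.

-1.8047 V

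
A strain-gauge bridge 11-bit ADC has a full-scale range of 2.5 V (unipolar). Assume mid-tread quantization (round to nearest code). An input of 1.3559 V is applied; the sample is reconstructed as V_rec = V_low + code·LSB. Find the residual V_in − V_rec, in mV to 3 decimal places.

Step size: 2.5 V ÷ 2^11 = 1.221 mV.
(V_in − V_low)/LSB = (1.3559 − 0)/0.0012207 = 1110.7533 → code 1111 (round).
Reconstructed: 1.3562012 V.
Error = 1.3559 − 1.3562012 = -0.000301172 V = -0.301 mV.

-0.301 mV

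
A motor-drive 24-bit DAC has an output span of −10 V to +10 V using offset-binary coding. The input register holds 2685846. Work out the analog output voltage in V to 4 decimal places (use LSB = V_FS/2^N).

LSB = 20 V / 2^24 = 1.19 µV.
V_out = (−10) + 2685846 × 1.19209e-06 V = -6.79822 V.

-6.7982 V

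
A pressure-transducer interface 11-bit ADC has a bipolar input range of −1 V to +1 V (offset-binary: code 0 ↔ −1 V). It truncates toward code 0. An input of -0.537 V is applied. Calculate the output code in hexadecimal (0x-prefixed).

With 2048 levels over 2 V, one step is 0.977 mV.
(V_in − V_low)/LSB = (-0.537 − (−1)) / 0.000976562 = 474.112.
Floor → code 474.
In hexadecimal (0x-prefixed): 0x1DA.

code 0x1DA (decimal 474)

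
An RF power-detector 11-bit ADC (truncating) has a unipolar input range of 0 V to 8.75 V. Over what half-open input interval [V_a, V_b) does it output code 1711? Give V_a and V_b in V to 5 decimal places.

[7.31018 V, 7.31445 V)

LSB = 8.75/2^11 = 4.272 mV.
V_a = V_low + 1711·LSB = 7.31018 V; V_b = V_low + 1712·LSB = 7.31445 V.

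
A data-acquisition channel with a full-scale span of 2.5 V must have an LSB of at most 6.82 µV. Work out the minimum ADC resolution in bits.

Number of steps required ≥ 2.5 V / 6.82 µV = 366568.91.
Need 2^N ≥ 366568.91; 2^18 = 262144, 2^19 = 524288.
Minimum N = 19.

19 bits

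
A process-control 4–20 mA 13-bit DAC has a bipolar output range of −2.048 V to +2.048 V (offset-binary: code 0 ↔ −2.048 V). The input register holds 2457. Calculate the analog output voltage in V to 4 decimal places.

LSB = 4.096 V / 2^13 = 0.500 mV.
V_out = (−2.048) + 2457 × 0.0005 V = -0.8195 V.

-0.8195 V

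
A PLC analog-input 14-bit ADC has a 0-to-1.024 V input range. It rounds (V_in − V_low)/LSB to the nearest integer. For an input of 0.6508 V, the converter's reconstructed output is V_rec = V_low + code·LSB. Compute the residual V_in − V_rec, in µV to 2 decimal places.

Step size: 1.024 V ÷ 2^14 = 62.50 µV.
Scaled input = 10412.8000 LSBs, so code = 10413.
Code 10413 maps back to 0 + 10413×6.25e-05 V = 0.6508125 V.
Difference: -1.25e-05 V → -12.50 µV.

-12.50 µV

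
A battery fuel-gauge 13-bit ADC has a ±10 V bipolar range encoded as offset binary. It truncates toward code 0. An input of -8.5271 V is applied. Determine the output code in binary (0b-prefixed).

Full-scale span = 20 V; LSB = 20/2^13 = 2.441 mV.
(V_in − V_low)/LSB = (-8.5271 − (−10)) / 0.00244141 = 603.300.
So the output code is 603.
In binary (0b-prefixed): 0b1001011011.

code 0b1001011011 (decimal 603)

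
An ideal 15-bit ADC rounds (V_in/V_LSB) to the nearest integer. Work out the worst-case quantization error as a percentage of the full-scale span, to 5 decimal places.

Rounding → worst-case error = ½ LSB = V_FS/2^16, so 100/65536 = 0.00152588 % of full scale.

0.00153 %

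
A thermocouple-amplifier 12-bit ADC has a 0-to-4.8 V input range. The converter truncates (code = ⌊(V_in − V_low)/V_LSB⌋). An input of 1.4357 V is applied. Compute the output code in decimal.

code 1225

Full-scale span = 4.8 V; LSB = 4.8/2^12 = 1.172 mV.
(1.4357 − 0) / 0.00117187 = 1225.131 LSBs.
Floor → code 1225.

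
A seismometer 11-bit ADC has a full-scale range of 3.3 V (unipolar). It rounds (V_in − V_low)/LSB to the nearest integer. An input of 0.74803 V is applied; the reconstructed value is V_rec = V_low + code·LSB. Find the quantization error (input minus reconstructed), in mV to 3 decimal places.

LSB = 3.3/2^11 = 1.611 mV.
(0.74803 − 0)/0.00161133 = 464.2320; round gives code 464.
Reconstructed: 0.74765625 V.
Error = 0.74803 − 0.74765625 = 0.00037375 V = 0.374 mV.

0.374 mV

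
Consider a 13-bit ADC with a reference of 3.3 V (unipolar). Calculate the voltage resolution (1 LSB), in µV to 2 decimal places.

402.83 µV

Full-scale span = 3.3 V.
LSB = 3.3 / 2^13 = 3.3 / 8192 = 0.000402832 V = 402.83 µV.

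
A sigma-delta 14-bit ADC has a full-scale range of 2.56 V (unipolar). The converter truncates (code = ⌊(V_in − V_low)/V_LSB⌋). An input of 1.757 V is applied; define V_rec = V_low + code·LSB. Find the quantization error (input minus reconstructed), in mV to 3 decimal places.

One LSB is 2.56 V / 16384 = 156.25 µV.
Scaled input = 11244.8000 LSBs, so code = 11244.
Reconstructed: 1.756875 V.
V_in − V_rec = 0.000125 V = 0.125 mV.

0.125 mV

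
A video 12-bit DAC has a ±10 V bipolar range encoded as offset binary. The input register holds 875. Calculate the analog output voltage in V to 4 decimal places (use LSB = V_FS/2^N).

LSB = 20 V / 2^12 = 4.883 mV.
V_out = (−10) + 875 × 0.00488281 V = -5.72754 V.

-5.7275 V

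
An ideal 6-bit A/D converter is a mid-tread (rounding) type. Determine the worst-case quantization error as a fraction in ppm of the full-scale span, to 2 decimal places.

7812.50 ppm

Rounding → worst-case error = ½ LSB = V_FS/2^7, so 1e+06/128 = 7812.5 ppm of full scale.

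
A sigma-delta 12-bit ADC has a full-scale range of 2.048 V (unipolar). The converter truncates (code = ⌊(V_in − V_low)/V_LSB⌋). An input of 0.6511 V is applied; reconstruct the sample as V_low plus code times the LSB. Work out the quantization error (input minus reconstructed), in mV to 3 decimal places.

Step size: 2.048 V ÷ 2^12 = 0.500 mV.
(0.6511 − 0)/0.0005 = 1302.2000; ⌊·⌋ gives code 1302.
Code 1302 maps back to 0 + 1302×0.0005 V = 0.651 V.
V_in − V_rec = 0.0001 V = 0.100 mV.

0.100 mV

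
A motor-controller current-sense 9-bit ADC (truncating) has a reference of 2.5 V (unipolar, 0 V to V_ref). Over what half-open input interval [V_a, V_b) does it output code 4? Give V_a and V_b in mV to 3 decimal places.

LSB = 2.5/2^9 = 4.883 mV.
V_a = V_low + 4·LSB = 0.0195312 V; V_b = V_low + 5·LSB = 0.0244141 V.

[19.531 mV, 24.414 mV)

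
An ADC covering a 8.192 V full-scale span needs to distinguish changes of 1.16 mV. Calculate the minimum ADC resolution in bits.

Number of steps required ≥ 8.192 V / 1.16 mV = 7062.07.
Need 2^N ≥ 7062.07; 2^12 = 4096, 2^13 = 8192.
Minimum N = 13.

13 bits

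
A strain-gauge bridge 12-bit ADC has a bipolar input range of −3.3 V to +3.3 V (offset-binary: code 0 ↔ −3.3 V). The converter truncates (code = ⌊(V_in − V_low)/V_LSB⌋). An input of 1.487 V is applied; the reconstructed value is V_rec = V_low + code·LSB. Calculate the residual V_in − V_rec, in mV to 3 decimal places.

1.355 mV

Step size: 6.6 V ÷ 2^12 = 1.611 mV.
(1.487 − (−3.3))/0.00161133 = 2970.8412; ⌊·⌋ gives code 2970.
Reconstructed: 1.4856445 V.
Difference: 0.00135547 V → 1.355 mV.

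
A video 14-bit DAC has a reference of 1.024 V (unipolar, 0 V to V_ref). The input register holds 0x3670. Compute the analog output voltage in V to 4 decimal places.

0.8710 V

LSB = 1.024 V / 2^14 = 62.50 µV.
Code 0x3670 = 13936 decimal.
V_out = 0 + 13936 × 6.25e-05 V = 0.871 V.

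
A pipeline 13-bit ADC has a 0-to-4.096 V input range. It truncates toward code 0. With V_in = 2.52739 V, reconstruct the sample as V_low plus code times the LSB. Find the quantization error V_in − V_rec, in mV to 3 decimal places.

LSB = 4.096/2^13 = 0.500 mV.
(V_in − V_low)/LSB = (2.52739 − 0)/0.0005 = 5054.7800 → code 5054 (floor).
Reconstructed: 2.527 V.
Difference: 0.00039 V → 0.390 mV.

0.390 mV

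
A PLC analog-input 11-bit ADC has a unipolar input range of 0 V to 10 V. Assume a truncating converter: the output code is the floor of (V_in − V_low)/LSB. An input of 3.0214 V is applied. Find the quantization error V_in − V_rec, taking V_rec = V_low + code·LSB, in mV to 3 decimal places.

Step size: 10 V ÷ 2^11 = 4.883 mV.
(3.0214 − 0)/0.00488281 = 618.7827; ⌊·⌋ gives code 618.
Reconstructed: 3.0175781 V.
V_in − V_rec = 0.00382188 V = 3.822 mV.

3.822 mV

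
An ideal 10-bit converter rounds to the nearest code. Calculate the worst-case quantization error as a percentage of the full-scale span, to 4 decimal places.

Rounding → worst-case error = ½ LSB = V_FS/2^11, so 100/2048 = 0.0488281 % of full scale.

0.0488 %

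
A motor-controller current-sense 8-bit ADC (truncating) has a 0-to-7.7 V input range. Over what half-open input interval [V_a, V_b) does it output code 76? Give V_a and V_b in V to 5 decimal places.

LSB = 7.7/2^8 = 30.078 mV.
V_a = V_low + 76·LSB = 2.28594 V; V_b = V_low + 77·LSB = 2.31602 V.

[2.28594 V, 2.31602 V)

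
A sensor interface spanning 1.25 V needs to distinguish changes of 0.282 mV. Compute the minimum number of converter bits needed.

13 bits

Number of steps required ≥ 1.25 V / 0.282 mV = 4432.62.
Need 2^N ≥ 4432.62; 2^12 = 4096, 2^13 = 8192.
Minimum N = 13.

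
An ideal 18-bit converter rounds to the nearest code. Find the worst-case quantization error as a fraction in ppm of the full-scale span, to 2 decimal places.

1.91 ppm

Rounding → worst-case error = ½ LSB = V_FS/2^19, so 1e+06/524288 = 1.90735 ppm of full scale.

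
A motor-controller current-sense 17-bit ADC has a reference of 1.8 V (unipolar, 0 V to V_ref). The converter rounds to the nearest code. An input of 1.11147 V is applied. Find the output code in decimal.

Full-scale span = 1.8 V; LSB = 1.8/2^17 = 13.73 µV.
(1.11147 − 0) / 1.37329e-05 = 80934.775 LSBs.
Round → code 80935.

code 80935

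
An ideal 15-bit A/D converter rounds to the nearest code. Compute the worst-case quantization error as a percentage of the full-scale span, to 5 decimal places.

0.00153 %

Rounding → worst-case error = ½ LSB = V_FS/2^16, so 100/65536 = 0.00152588 % of full scale.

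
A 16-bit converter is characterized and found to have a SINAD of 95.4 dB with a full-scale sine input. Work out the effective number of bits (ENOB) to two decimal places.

15.55 bits

ENOB = (SINAD − 1.76) / 6.02 = (95.4 − 1.76)/6.02 = 15.555.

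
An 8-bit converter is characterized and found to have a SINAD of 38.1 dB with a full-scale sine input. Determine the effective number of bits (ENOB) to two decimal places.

ENOB = (SINAD − 1.76) / 6.02 = (38.1 − 1.76)/6.02 = 6.037.

6.04 bits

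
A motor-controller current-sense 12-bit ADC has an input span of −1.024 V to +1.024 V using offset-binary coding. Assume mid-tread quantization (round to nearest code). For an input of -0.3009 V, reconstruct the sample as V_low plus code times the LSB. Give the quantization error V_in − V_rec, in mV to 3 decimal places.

Step size: 2.048 V ÷ 2^12 = 0.500 mV.
(V_in − V_low)/LSB = (-0.3009 − (−1.024))/0.0005 = 1446.2000 → code 1446 (round).
V_rec = (−1.024) + 1446·0.0005 = -0.301 V.
Difference: 0.0001 V → 0.100 mV.

0.100 mV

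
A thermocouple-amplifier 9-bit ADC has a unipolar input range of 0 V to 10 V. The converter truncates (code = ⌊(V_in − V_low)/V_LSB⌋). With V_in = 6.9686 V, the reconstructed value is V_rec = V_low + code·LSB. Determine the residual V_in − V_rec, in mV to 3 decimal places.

15.475 mV

One LSB is 10 V / 512 = 19.531 mV.
(6.9686 − 0)/0.0195312 = 356.7923; ⌊·⌋ gives code 356.
Code 356 maps back to 0 + 356×0.0195312 V = 6.953125 V.
Difference: 0.015475 V → 15.475 mV.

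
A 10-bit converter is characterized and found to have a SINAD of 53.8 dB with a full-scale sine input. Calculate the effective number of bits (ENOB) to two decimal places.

ENOB = (SINAD − 1.76) / 6.02 = (53.8 − 1.76)/6.02 = 8.645.

8.64 bits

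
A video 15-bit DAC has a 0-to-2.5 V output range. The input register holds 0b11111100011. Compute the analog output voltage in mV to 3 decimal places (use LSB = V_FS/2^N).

LSB = 2.5 V / 2^15 = 76.29 µV.
Code 0b11111100011 = 2019 decimal.
V_out = 0 + 2019 × 7.62939e-05 V = 0.154037 V.
= 154.037 mV.

154.037 mV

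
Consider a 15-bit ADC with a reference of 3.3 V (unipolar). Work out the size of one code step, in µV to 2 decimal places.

Full-scale span = 3.3 V.
LSB = 3.3 / 2^15 = 3.3 / 32768 = 0.000100708 V = 100.71 µV.

100.71 µV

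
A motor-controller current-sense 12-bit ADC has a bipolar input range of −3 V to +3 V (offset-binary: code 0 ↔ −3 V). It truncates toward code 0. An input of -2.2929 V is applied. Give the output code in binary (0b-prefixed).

With 4096 levels over 6 V, one step is 1.465 mV.
Input sits at 482.714 steps above V_low.
⌊·⌋(482.714) = 482.
In binary (0b-prefixed): 0b111100010.

code 0b111100010 (decimal 482)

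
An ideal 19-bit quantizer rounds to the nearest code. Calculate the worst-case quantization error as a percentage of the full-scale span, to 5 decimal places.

0.00010 %

Rounding → worst-case error = ½ LSB = V_FS/2^20, so 100/1048576 = 9.53674e-05 % of full scale.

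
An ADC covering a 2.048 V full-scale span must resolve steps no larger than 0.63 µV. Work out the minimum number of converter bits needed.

Number of steps required ≥ 2.048 V / 0.63 µV = 3250793.65.
Need 2^N ≥ 3250793.65; 2^21 = 2097152, 2^22 = 4194304.
Minimum N = 22.

22 bits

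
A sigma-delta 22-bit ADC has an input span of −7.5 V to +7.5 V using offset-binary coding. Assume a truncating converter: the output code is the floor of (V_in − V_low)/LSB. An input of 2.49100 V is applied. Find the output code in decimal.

code 2793686

With 4194304 levels over 15 V, one step is 3.58 µV.
(2.49100 − (−7.5)) / 3.57628e-06 = 2793686.084 LSBs.
So the output code is 2793686.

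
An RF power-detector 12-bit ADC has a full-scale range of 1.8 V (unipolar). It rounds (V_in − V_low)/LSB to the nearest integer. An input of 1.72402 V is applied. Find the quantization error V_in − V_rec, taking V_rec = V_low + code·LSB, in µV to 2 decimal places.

45.39 µV

One LSB is 1.8 V / 4096 = 439.45 µV.
(V_in − V_low)/LSB = (1.72402 − 0)/0.000439453 = 3923.1033 → code 3923 (round).
Code 3923 maps back to 0 + 3923×0.000439453 V = 1.7239746 V.
Error = 1.72402 − 1.7239746 = 4.53906e-05 V = 45.39 µV.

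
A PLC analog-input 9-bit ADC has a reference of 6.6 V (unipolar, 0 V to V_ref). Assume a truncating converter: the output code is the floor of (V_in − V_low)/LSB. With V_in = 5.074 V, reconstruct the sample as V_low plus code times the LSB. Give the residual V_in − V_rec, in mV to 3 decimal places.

7.984 mV

Step size: 6.6 V ÷ 2^9 = 12.891 mV.
(V_in − V_low)/LSB = (5.074 − 0)/0.0128906 = 393.6194 → code 393 (floor).
Reconstructed: 5.0660156 V.
V_in − V_rec = 0.00798438 V = 7.984 mV.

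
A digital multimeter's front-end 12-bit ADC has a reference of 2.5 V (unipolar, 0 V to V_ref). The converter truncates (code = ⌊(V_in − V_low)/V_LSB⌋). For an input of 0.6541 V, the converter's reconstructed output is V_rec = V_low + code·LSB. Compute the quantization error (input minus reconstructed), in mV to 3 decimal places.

0.413 mV

Step size: 2.5 V ÷ 2^12 = 0.610 mV.
(V_in − V_low)/LSB = (0.6541 − 0)/0.000610352 = 1071.6774 → code 1071 (floor).
Reconstructed: 0.65368652 V.
Error = 0.6541 − 0.65368652 = 0.000413477 V = 0.413 mV.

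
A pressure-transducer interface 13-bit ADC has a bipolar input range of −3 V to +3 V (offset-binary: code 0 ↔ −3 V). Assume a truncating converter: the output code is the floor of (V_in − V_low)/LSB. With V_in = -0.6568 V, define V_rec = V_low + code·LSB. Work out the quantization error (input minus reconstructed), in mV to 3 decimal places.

One LSB is 6 V / 8192 = 0.732 mV.
(-0.6568 − (−3))/0.000732422 = 3199.2491; ⌊·⌋ gives code 3199.
Code 3199 maps back to (−3) + 3199×0.000732422 V = -0.65698242 V.
Difference: 0.000182422 V → 0.182 mV.

0.182 mV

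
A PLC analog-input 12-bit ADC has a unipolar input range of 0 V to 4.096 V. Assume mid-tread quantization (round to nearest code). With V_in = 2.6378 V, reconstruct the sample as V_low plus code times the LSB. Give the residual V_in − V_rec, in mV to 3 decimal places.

-0.200 mV

LSB = 4.096/2^12 = 1.000 mV.
(2.6378 − 0)/0.001 = 2637.8000; round gives code 2638.
V_rec = 0 + 2638·0.001 = 2.638 V.
V_in − V_rec = -0.0002 V = -0.200 mV.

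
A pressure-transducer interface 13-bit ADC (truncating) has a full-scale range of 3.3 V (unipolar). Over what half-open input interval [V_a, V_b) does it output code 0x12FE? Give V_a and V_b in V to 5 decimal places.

[1.95857 V, 1.95897 V)

LSB = 3.3/2^13 = 402.83 µV.
Code 0x12FE = 4862 decimal.
V_a = V_low + 4862·LSB = 1.95857 V; V_b = V_low + 4863·LSB = 1.95897 V.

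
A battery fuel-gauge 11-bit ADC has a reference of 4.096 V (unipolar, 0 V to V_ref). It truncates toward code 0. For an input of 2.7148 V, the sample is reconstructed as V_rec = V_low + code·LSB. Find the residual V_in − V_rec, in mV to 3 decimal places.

LSB = 4.096/2^11 = 2.000 mV.
(2.7148 − 0)/0.002 = 1357.4000; ⌊·⌋ gives code 1357.
V_rec = 0 + 1357·0.002 = 2.714 V.
Error = 2.7148 − 2.714 = 0.0008 V = 0.800 mV.

0.800 mV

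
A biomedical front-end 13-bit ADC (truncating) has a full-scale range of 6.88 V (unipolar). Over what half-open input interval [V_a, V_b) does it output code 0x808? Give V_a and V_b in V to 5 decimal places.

LSB = 6.88/2^13 = 0.840 mV.
Code 0x808 = 2056 decimal.
V_a = V_low + 2056·LSB = 1.72672 V; V_b = V_low + 2057·LSB = 1.72756 V.

[1.72672 V, 1.72756 V)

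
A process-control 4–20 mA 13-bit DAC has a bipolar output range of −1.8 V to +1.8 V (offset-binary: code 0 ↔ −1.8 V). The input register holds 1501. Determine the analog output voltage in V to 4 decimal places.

-1.1404 V

LSB = 3.6 V / 2^13 = 439.45 µV.
V_out = (−1.8) + 1501 × 0.000439453 V = -1.14038 V.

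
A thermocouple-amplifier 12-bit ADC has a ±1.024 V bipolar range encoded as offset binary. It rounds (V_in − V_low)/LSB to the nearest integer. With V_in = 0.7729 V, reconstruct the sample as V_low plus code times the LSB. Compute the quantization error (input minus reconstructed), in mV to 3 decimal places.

Step size: 2.048 V ÷ 2^12 = 0.500 mV.
Scaled input = 3593.8000 LSBs, so code = 3594.
Reconstructed: 0.773 V.
Error = 0.7729 − 0.773 = -0.0001 V = -0.100 mV.

-0.100 mV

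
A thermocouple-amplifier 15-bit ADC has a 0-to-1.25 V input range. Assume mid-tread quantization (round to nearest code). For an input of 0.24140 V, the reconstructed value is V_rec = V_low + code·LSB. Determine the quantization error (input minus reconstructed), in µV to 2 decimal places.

LSB = 1.25/2^15 = 38.15 µV.
(0.24140 − 0)/3.8147e-05 = 6328.1562; round gives code 6328.
Reconstructed: 0.24139404 V.
Error = 0.24140 − 0.24139404 = 5.95703e-06 V = 5.96 µV.

5.96 µV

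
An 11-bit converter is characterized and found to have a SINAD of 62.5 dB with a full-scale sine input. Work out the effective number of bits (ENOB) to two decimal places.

ENOB = (SINAD − 1.76) / 6.02 = (62.5 − 1.76)/6.02 = 10.090.

10.09 bits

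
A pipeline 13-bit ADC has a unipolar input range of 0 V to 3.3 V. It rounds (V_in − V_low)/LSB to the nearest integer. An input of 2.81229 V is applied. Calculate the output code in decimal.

code 6981

Full-scale span = 3.3 V; LSB = 3.3/2^13 = 402.83 µV.
(2.81229 − 0) / 0.000402832 = 6981.297 LSBs.
So the output code is 6981.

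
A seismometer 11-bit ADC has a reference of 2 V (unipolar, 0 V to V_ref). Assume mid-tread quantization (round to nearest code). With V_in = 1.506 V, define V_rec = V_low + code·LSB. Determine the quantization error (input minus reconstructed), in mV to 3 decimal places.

Step size: 2 V ÷ 2^11 = 0.977 mV.
Scaled input = 1542.1440 LSBs, so code = 1542.
Reconstructed: 1.5058594 V.
Difference: 0.000140625 V → 0.141 mV.

0.141 mV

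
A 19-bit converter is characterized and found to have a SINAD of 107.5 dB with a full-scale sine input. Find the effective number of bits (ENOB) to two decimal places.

ENOB = (SINAD − 1.76) / 6.02 = (107.5 − 1.76)/6.02 = 17.565.

17.56 bits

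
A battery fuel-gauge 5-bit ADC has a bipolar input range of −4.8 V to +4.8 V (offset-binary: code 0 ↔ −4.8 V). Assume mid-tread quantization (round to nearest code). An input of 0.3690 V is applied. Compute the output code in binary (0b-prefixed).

LSB = 9.6 V / 32 = 300.000 mV.
(0.3690 − (−4.8)) / 0.3 = 17.230 LSBs.
Round → code 17.
In binary (0b-prefixed): 0b10001.

code 0b10001 (decimal 17)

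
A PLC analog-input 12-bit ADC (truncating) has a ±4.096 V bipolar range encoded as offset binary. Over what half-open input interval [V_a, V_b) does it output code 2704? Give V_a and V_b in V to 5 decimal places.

[1.31200 V, 1.31400 V)

LSB = 8.192/2^12 = 2.000 mV.
V_a = V_low + 2704·LSB = 1.312 V; V_b = V_low + 2705·LSB = 1.314 V.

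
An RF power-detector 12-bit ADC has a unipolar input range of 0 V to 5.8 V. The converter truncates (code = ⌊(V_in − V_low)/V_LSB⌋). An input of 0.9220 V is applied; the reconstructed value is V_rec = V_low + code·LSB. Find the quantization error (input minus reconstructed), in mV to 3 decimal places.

Step size: 5.8 V ÷ 2^12 = 1.416 mV.
(0.9220 − 0)/0.00141602 = 651.1228; ⌊·⌋ gives code 651.
Reconstructed: 0.92182617 V.
Error = 0.9220 − 0.92182617 = 0.000173828 V = 0.174 mV.

0.174 mV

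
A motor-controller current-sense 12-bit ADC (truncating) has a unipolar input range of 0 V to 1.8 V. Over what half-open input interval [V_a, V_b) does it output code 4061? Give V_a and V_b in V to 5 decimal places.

[1.78462 V, 1.78506 V)

LSB = 1.8/2^12 = 439.45 µV.
V_a = V_low + 4061·LSB = 1.78462 V; V_b = V_low + 4062·LSB = 1.78506 V.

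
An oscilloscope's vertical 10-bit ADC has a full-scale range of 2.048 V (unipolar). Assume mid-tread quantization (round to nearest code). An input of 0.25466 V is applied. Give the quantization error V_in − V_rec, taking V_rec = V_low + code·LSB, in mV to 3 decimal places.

LSB = 2.048/2^10 = 2.000 mV.
Scaled input = 127.3300 LSBs, so code = 127.
Reconstructed: 0.254 V.
V_in − V_rec = 0.00066 V = 0.660 mV.

0.660 mV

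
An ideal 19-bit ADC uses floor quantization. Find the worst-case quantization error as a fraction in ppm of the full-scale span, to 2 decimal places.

Truncating → worst-case error = 1 LSB = V_FS/2^19, so 1e+06/524288 = 1.90735 ppm of full scale.

1.91 ppm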